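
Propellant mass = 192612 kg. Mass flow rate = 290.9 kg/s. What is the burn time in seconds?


tb = 192612 / 290.9 = 662.1 s

662.1 s


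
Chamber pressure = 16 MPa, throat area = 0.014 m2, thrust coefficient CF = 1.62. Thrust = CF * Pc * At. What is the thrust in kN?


F = 1.62 * 16e6 * 0.014 = 362880.0 N = 362.9 kN

362.9 kN


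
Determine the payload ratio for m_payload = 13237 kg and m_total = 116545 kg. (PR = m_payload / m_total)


PR = 13237 / 116545 = 0.1136

0.1136


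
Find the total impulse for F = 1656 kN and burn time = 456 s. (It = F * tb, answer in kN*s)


It = 1656 * 456 = 755136 kN*s

755136 kN*s


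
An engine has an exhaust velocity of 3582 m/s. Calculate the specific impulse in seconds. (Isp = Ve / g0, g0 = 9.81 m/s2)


Isp = Ve / g0 = 3582 / 9.81 = 365.1 s

365.1 s


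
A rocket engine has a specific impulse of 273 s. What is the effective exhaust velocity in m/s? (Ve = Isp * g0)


Ve = Isp * g0 = 273 * 9.81 = 2678.1 m/s

2678.1 m/s


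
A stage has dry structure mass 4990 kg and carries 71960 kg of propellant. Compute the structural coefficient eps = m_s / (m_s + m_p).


eps = 4990 / (4990 + 71960) = 0.0648

0.0648


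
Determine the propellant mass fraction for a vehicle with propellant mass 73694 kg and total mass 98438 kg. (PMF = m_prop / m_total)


PMF = 73694 / 98438 = 0.749

0.749


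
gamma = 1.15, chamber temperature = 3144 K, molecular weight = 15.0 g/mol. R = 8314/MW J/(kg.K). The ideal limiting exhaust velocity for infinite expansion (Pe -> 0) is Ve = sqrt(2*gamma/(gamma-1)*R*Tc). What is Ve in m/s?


R = 8314 / 15.0 = 554.27 J/(kg.K)
Ve = sqrt(2 * 1.15 / (1.15 - 1) * 554.27 * 3144) = 5169 m/s

5169 m/s


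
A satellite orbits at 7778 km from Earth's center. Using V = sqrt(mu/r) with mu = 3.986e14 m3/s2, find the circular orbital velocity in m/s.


V = sqrt(3.986e14 / 7778000) = 7159 m/s

7159 m/s


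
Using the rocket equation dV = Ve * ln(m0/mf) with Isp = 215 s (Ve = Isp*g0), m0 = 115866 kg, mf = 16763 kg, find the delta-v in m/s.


Ve = 215 * 9.81 = 2109.15 m/s
dV = 2109.15 * ln(115866/16763) = 4078 m/s

4078 m/s


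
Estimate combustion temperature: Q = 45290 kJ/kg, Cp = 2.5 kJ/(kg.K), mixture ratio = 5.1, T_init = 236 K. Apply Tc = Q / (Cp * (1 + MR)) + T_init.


Tc = 45290 / (2.5 * (1 + 5.1)) + 236 = 3206 K

3206 K


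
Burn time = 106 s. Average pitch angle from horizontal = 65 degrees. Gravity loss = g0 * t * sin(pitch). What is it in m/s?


GL = 9.81 * 106 * sin(65 deg) = 942 m/s

942 m/s


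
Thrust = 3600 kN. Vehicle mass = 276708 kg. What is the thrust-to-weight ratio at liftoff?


TWR = 3600000 / (276708 * 9.81) = 1.33

1.33


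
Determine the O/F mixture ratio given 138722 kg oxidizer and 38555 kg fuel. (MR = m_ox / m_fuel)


MR = 138722 / 38555 = 3.6

3.6


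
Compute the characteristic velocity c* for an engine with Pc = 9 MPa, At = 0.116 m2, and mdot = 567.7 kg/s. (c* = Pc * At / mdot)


c* = 9e6 * 0.116 / 567.7 = 1839 m/s

1839 m/s


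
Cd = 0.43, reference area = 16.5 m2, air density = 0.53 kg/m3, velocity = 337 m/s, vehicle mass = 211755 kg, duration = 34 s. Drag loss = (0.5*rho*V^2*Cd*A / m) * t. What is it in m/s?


D = 0.5 * 0.53 * 337^2 * 0.43 * 16.5 = 213529.59 N
a = 213529.59 / 211755 = 1.0084 m/s2
dV = 1.0084 * 34 = 34.3 m/s

34.3 m/s


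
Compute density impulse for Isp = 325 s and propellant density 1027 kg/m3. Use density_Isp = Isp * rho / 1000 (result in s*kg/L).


rho*Isp = 325 * 1027 / 1000 = 334 s*kg/L

334 s*kg/L


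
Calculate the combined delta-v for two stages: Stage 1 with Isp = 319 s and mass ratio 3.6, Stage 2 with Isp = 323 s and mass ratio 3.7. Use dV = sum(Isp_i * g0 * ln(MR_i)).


dV1 = 319 * 9.81 * ln(3.6) = 4008.5 m/s
dV2 = 323 * 9.81 * ln(3.7) = 4145.6 m/s
Total dV = 4008.5 + 4145.6 = 8154.1 m/s ~ 8154 m/s

8154 m/s


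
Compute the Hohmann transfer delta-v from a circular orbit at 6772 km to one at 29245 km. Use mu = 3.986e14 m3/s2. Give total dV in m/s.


V1 = sqrt(mu/r1) = 7672.03 m/s
dV1 = V1*(sqrt(2*r2/(r1+r2)) - 1) = 2104.78 m/s
V2 = sqrt(mu/r2) = 3691.84 m/s
dV2 = V2*(1 - sqrt(2*r1/(r1+r2))) = 1427.91 m/s
Total dV = 3533 m/s

3533 m/s


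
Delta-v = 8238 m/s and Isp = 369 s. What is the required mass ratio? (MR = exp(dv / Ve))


Ve = 369 * 9.81 = 3619.89 m/s
MR = exp(8238 / 3619.89) = 9.735

9.735


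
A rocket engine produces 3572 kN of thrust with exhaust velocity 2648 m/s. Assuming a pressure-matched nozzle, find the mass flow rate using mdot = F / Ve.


mdot = F / Ve = 3572000 / 2648 = 1348.9 kg/s

1348.9 kg/s


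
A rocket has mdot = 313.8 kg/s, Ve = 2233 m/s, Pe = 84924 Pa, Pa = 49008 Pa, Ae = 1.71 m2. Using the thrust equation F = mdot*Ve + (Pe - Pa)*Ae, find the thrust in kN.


F = 313.8 * 2233 + (84924 - 49008) * 1.71 = 762132.0 N = 762.1 kN

762.1 kN


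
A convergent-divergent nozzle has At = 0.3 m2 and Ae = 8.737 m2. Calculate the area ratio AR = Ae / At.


AR = 8.737 / 0.3 = 29.1

29.1


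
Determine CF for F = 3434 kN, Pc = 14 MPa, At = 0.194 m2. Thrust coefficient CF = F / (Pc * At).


CF = 3434000 / (14e6 * 0.194) = 1.26

1.26


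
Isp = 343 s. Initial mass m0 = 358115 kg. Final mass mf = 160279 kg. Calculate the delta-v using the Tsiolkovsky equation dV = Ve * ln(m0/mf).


Ve = 343 * 9.81 = 3364.83 m/s
dV = 3364.83 * ln(358115/160279) = 2705 m/s

2705 m/s


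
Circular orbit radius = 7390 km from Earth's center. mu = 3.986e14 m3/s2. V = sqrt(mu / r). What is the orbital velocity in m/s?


V = sqrt(3.986e14 / 7390000) = 7344 m/s

7344 m/s


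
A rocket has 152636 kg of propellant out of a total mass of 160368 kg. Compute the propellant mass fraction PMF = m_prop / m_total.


PMF = 152636 / 160368 = 0.952

0.952


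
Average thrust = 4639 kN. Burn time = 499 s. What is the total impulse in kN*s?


It = 4639 * 499 = 2314861 kN*s

2314861 kN*s


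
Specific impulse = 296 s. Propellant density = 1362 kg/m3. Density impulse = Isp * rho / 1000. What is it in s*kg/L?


rho*Isp = 296 * 1362 / 1000 = 403 s*kg/L

403 s*kg/L


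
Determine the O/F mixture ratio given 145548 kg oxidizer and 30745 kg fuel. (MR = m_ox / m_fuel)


MR = 145548 / 30745 = 4.73

4.73


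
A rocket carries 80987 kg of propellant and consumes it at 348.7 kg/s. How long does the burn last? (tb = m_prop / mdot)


tb = 80987 / 348.7 = 232.3 s

232.3 s


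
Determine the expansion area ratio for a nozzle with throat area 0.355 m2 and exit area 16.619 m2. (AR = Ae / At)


AR = 16.619 / 0.355 = 46.8

46.8


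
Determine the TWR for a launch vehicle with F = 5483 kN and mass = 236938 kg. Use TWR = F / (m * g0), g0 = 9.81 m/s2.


TWR = 5483000 / (236938 * 9.81) = 2.36

2.36


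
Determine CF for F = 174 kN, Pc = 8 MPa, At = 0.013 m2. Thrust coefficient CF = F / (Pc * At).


CF = 174000 / (8e6 * 0.013) = 1.67

1.67


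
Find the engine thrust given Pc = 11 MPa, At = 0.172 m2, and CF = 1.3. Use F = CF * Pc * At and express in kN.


F = 1.3 * 11e6 * 0.172 = 2.4596e+06 N = 2459.6 kN

2459.6 kN


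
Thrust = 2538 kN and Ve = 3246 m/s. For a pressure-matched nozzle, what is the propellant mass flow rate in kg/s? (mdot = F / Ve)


mdot = F / Ve = 2538000 / 3246 = 781.9 kg/s

781.9 kg/s


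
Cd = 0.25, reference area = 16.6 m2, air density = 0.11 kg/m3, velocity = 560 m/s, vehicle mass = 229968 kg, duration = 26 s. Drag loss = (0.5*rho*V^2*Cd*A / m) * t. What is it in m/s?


D = 0.5 * 0.11 * 560^2 * 0.25 * 16.6 = 71579.2 N
a = 71579.2 / 229968 = 0.3113 m/s2
dV = 0.3113 * 26 = 8.1 m/s

8.1 m/s


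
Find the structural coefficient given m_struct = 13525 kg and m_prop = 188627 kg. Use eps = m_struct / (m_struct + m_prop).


eps = 13525 / (13525 + 188627) = 0.0669

0.0669


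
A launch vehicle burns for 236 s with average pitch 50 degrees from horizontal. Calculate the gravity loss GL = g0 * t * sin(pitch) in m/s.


GL = 9.81 * 236 * sin(50 deg) = 1774 m/s

1774 m/s


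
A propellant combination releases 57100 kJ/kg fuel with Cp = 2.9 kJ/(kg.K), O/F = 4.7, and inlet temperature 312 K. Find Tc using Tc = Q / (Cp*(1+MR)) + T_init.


Tc = 57100 / (2.9 * (1 + 4.7)) + 312 = 3766 K

3766 K


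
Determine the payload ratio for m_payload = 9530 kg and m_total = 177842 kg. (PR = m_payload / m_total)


PR = 9530 / 177842 = 0.0536

0.0536


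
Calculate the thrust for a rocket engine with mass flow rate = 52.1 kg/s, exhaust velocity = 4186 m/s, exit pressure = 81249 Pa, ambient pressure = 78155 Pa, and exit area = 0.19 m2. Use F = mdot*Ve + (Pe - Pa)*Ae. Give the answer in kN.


F = 52.1 * 4186 + (81249 - 78155) * 0.19 = 218678.0 N = 218.7 kN

218.7 kN


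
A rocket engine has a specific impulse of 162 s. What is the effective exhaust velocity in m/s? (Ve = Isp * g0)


Ve = Isp * g0 = 162 * 9.81 = 1589.2 m/s

1589.2 m/s


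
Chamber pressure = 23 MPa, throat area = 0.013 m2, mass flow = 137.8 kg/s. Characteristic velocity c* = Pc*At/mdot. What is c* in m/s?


c* = 23e6 * 0.013 / 137.8 = 2170 m/s

2170 m/s


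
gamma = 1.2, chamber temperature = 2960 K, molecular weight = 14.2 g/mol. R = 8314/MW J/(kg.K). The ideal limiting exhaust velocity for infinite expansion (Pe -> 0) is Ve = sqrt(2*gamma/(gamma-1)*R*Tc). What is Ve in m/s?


R = 8314 / 14.2 = 585.49 J/(kg.K)
Ve = sqrt(2 * 1.2 / (1.2 - 1) * 585.49 * 2960) = 4560 m/s

4560 m/s


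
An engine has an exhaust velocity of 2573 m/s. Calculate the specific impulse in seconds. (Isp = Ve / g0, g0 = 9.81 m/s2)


Isp = Ve / g0 = 2573 / 9.81 = 262.3 s

262.3 s


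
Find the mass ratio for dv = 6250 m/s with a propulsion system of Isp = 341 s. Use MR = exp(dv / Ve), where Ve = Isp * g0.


Ve = 341 * 9.81 = 3345.21 m/s
MR = exp(6250 / 3345.21) = 6.478

6.478


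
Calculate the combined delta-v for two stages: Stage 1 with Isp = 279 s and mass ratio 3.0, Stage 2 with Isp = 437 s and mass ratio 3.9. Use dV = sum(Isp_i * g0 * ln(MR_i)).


dV1 = 279 * 9.81 * ln(3.0) = 3006.9 m/s
dV2 = 437 * 9.81 * ln(3.9) = 5834.5 m/s
Total dV = 3006.9 + 5834.5 = 8841.4 m/s ~ 8841 m/s

8841 m/s


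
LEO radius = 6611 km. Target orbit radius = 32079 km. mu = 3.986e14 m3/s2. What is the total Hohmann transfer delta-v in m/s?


V1 = sqrt(mu/r1) = 7764.89 m/s
dV1 = V1*(sqrt(2*r2/(r1+r2)) - 1) = 2234.22 m/s
V2 = sqrt(mu/r2) = 3524.99 m/s
dV2 = V2*(1 - sqrt(2*r1/(r1+r2))) = 1464.33 m/s
Total dV = 3699 m/s

3699 m/s


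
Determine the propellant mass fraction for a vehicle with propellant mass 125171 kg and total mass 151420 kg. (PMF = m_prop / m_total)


PMF = 125171 / 151420 = 0.827

0.827


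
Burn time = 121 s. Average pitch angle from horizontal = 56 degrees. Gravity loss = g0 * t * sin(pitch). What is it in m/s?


GL = 9.81 * 121 * sin(56 deg) = 984 m/s

984 m/s


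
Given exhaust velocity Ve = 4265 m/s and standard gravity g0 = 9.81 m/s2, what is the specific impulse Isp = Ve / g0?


Isp = Ve / g0 = 4265 / 9.81 = 434.8 s

434.8 s


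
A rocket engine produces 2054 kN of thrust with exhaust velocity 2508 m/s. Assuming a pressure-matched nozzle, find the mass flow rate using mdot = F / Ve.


mdot = F / Ve = 2054000 / 2508 = 819.0 kg/s

819.0 kg/s


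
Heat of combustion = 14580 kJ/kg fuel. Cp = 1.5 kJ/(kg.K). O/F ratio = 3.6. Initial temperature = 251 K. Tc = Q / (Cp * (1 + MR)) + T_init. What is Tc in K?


Tc = 14580 / (1.5 * (1 + 3.6)) + 251 = 2364 K

2364 K


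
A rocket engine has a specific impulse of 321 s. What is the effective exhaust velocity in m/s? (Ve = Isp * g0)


Ve = Isp * g0 = 321 * 9.81 = 3149.0 m/s

3149.0 m/s


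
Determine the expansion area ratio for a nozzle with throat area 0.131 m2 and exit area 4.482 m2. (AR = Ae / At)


AR = 4.482 / 0.131 = 34.2

34.2


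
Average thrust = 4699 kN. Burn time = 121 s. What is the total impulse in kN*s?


It = 4699 * 121 = 568579 kN*s

568579 kN*s


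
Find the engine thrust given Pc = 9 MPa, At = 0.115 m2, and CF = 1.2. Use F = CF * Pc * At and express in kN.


F = 1.2 * 9e6 * 0.115 = 1.2420e+06 N = 1242.0 kN

1242.0 kN


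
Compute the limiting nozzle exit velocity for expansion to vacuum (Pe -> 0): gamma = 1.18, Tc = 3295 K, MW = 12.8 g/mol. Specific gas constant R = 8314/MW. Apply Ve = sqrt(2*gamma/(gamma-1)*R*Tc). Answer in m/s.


R = 8314 / 12.8 = 649.53 J/(kg.K)
Ve = sqrt(2 * 1.18 / (1.18 - 1) * 649.53 * 3295) = 5297 m/s

5297 m/s


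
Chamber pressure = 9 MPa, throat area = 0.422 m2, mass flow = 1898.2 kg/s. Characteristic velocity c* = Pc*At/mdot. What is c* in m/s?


c* = 9e6 * 0.422 / 1898.2 = 2001 m/s

2001 m/s


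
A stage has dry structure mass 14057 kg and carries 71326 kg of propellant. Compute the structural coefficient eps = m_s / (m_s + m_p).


eps = 14057 / (14057 + 71326) = 0.1646

0.1646


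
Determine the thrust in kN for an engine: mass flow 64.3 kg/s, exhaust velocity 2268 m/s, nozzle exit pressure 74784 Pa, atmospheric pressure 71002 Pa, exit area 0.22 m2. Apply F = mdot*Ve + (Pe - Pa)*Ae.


F = 64.3 * 2268 + (74784 - 71002) * 0.22 = 146664.0 N = 146.7 kN

146.7 kN


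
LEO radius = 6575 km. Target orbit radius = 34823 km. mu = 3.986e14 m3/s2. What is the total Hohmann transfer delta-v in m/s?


V1 = sqrt(mu/r1) = 7786.11 m/s
dV1 = V1*(sqrt(2*r2/(r1+r2)) - 1) = 2312.9 m/s
V2 = sqrt(mu/r2) = 3383.26 m/s
dV2 = V2*(1 - sqrt(2*r1/(r1+r2))) = 1476.45 m/s
Total dV = 3789 m/s

3789 m/s


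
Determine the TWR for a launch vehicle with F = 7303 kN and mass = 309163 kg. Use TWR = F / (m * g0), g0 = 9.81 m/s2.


TWR = 7303000 / (309163 * 9.81) = 2.41

2.41


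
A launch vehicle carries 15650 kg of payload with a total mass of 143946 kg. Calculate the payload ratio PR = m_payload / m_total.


PR = 15650 / 143946 = 0.1087

0.1087


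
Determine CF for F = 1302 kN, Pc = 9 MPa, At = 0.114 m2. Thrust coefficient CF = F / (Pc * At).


CF = 1302000 / (9e6 * 0.114) = 1.27

1.27


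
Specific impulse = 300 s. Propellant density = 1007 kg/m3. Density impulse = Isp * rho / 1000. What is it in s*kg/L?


rho*Isp = 300 * 1007 / 1000 = 302 s*kg/L

302 s*kg/L


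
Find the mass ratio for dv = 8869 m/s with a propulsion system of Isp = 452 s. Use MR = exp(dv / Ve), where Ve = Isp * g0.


Ve = 452 * 9.81 = 4434.12 m/s
MR = exp(8869 / 4434.12) = 7.39

7.39


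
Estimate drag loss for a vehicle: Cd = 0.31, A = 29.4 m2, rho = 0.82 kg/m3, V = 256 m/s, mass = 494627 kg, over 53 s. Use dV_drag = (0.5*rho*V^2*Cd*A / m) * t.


D = 0.5 * 0.82 * 256^2 * 0.31 * 29.4 = 244890.99 N
a = 244890.99 / 494627 = 0.4951 m/s2
dV = 0.4951 * 53 = 26.2 m/s

26.2 m/s


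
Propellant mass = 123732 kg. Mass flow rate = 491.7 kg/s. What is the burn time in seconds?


tb = 123732 / 491.7 = 251.6 s

251.6 s


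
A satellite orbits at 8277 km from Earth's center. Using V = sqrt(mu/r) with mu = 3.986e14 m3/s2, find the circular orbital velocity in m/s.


V = sqrt(3.986e14 / 8277000) = 6940 m/s

6940 m/s


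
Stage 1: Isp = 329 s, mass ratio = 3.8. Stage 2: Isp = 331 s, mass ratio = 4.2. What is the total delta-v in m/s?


dV1 = 329 * 9.81 * ln(3.8) = 4308.7 m/s
dV2 = 331 * 9.81 * ln(4.2) = 4659.9 m/s
Total dV = 4308.7 + 4659.9 = 8968.6 m/s ~ 8969 m/s

8969 m/s


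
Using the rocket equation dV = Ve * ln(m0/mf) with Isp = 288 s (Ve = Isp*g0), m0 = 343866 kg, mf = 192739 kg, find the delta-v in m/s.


Ve = 288 * 9.81 = 2825.28 m/s
dV = 2825.28 * ln(343866/192739) = 1636 m/s

1636 m/s


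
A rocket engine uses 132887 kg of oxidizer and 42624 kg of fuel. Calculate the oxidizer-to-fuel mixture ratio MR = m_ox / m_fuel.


MR = 132887 / 42624 = 3.12

3.12


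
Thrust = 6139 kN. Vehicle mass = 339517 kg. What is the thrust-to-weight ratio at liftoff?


TWR = 6139000 / (339517 * 9.81) = 1.84

1.84


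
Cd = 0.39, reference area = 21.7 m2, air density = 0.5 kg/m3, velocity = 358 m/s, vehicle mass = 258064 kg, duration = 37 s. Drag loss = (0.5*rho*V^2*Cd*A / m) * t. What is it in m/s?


D = 0.5 * 0.5 * 358^2 * 0.39 * 21.7 = 271162.98 N
a = 271162.98 / 258064 = 1.0508 m/s2
dV = 1.0508 * 37 = 38.9 m/s

38.9 m/s


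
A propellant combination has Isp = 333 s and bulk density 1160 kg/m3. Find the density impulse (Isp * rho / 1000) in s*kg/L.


rho*Isp = 333 * 1160 / 1000 = 386 s*kg/L

386 s*kg/L


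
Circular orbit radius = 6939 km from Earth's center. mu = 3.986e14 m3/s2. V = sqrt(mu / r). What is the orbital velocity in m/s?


V = sqrt(3.986e14 / 6939000) = 7579 m/s

7579 m/s


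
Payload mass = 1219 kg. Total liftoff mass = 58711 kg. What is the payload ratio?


PR = 1219 / 58711 = 0.0208

0.0208


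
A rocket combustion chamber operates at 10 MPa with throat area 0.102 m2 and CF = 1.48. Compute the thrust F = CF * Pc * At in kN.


F = 1.48 * 10e6 * 0.102 = 1.5096e+06 N = 1509.6 kN

1509.6 kN


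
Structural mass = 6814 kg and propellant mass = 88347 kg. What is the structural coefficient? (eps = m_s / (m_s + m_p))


eps = 6814 / (6814 + 88347) = 0.0716

0.0716


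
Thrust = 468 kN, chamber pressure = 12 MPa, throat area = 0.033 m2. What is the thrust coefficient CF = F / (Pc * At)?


CF = 468000 / (12e6 * 0.033) = 1.18

1.18


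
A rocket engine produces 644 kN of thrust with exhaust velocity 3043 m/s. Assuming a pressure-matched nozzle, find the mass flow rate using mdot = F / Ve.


mdot = F / Ve = 644000 / 3043 = 211.6 kg/s

211.6 kg/s


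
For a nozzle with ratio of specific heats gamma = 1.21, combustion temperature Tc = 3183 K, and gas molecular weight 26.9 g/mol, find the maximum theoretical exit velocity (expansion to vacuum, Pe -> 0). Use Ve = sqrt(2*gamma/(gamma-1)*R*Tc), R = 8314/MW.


R = 8314 / 26.9 = 309.07 J/(kg.K)
Ve = sqrt(2 * 1.21 / (1.21 - 1) * 309.07 * 3183) = 3367 m/s

3367 m/s


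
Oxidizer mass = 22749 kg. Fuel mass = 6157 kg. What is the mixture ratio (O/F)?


MR = 22749 / 6157 = 3.69

3.69


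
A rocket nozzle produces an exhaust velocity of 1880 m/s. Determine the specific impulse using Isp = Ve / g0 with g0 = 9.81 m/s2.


Isp = Ve / g0 = 1880 / 9.81 = 191.6 s

191.6 s


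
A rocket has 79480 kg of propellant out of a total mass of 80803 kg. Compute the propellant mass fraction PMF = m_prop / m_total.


PMF = 79480 / 80803 = 0.984

0.984


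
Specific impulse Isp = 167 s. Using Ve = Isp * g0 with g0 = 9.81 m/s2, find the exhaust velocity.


Ve = Isp * g0 = 167 * 9.81 = 1638.3 m/s

1638.3 m/s


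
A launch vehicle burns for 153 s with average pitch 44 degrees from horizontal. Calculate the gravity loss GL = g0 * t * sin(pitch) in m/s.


GL = 9.81 * 153 * sin(44 deg) = 1043 m/s

1043 m/s


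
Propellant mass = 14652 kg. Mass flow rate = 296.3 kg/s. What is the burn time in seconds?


tb = 14652 / 296.3 = 49.4 s

49.4 s


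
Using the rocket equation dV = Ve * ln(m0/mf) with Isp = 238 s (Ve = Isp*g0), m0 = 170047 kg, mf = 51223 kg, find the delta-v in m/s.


Ve = 238 * 9.81 = 2334.78 m/s
dV = 2334.78 * ln(170047/51223) = 2801 m/s

2801 m/s


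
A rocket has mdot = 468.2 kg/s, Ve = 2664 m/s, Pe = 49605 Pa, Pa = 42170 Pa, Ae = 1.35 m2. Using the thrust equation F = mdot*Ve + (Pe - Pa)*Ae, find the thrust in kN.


F = 468.2 * 2664 + (49605 - 42170) * 1.35 = 1.2573e+06 N = 1257.3 kN

1257.3 kN


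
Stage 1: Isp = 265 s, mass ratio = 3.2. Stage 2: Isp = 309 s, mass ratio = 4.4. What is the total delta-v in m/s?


dV1 = 265 * 9.81 * ln(3.2) = 3023.8 m/s
dV2 = 309 * 9.81 * ln(4.4) = 4491.2 m/s
Total dV = 3023.8 + 4491.2 = 7515.0 m/s ~ 7515 m/s

7515 m/s


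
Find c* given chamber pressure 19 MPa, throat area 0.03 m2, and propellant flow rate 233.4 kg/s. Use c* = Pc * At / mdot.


c* = 19e6 * 0.03 / 233.4 = 2442 m/s

2442 m/s


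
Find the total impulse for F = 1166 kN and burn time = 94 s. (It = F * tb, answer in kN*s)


It = 1166 * 94 = 109604 kN*s

109604 kN*s


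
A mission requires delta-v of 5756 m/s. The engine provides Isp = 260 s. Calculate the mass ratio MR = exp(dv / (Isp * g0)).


Ve = 260 * 9.81 = 2550.6 m/s
MR = exp(5756 / 2550.6) = 9.552

9.552


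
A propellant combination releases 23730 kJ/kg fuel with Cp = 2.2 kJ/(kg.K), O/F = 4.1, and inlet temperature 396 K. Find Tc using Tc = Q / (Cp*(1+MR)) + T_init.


Tc = 23730 / (2.2 * (1 + 4.1)) + 396 = 2511 K

2511 K


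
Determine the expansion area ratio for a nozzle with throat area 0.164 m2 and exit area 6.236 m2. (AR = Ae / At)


AR = 6.236 / 0.164 = 38.0

38.0


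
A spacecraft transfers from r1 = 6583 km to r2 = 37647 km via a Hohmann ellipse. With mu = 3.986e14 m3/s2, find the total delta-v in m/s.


V1 = sqrt(mu/r1) = 7781.38 m/s
dV1 = V1*(sqrt(2*r2/(r1+r2)) - 1) = 2371.25 m/s
V2 = sqrt(mu/r2) = 3253.89 m/s
dV2 = V2*(1 - sqrt(2*r1/(r1+r2))) = 1478.59 m/s
Total dV = 3850 m/s

3850 m/s


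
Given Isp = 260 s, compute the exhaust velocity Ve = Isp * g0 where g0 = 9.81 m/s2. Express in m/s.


Ve = Isp * g0 = 260 * 9.81 = 2550.6 m/s

2550.6 m/s


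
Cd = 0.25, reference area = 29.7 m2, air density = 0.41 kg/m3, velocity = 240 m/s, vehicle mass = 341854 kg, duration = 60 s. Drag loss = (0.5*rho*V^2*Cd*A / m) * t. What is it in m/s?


D = 0.5 * 0.41 * 240^2 * 0.25 * 29.7 = 87674.4 N
a = 87674.4 / 341854 = 0.2565 m/s2
dV = 0.2565 * 60 = 15.4 m/s

15.4 m/s


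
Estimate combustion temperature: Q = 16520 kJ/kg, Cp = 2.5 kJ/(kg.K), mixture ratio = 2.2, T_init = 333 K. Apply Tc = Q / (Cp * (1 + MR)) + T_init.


Tc = 16520 / (2.5 * (1 + 2.2)) + 333 = 2398 K

2398 K


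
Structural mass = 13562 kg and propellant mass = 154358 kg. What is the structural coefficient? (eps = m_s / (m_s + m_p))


eps = 13562 / (13562 + 154358) = 0.0808

0.0808


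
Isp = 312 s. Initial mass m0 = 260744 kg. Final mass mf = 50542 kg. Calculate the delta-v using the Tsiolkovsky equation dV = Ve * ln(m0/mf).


Ve = 312 * 9.81 = 3060.72 m/s
dV = 3060.72 * ln(260744/50542) = 5022 m/s

5022 m/s


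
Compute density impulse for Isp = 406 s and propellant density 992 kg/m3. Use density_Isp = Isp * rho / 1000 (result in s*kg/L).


rho*Isp = 406 * 992 / 1000 = 403 s*kg/L

403 s*kg/L


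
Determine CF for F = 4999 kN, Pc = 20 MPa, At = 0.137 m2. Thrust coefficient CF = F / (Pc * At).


CF = 4999000 / (20e6 * 0.137) = 1.82

1.82


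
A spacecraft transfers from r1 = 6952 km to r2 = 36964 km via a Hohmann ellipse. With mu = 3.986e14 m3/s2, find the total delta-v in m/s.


V1 = sqrt(mu/r1) = 7572.06 m/s
dV1 = V1*(sqrt(2*r2/(r1+r2)) - 1) = 2252.36 m/s
V2 = sqrt(mu/r2) = 3283.82 m/s
dV2 = V2*(1 - sqrt(2*r1/(r1+r2))) = 1436.09 m/s
Total dV = 3688 m/s

3688 m/s


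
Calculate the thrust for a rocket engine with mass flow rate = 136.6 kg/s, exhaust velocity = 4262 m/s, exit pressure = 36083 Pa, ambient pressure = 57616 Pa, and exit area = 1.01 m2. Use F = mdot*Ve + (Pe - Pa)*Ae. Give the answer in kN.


F = 136.6 * 4262 + (36083 - 57616) * 1.01 = 560441.0 N = 560.4 kN

560.4 kN


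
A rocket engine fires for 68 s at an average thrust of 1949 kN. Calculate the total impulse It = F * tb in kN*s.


It = 1949 * 68 = 132532 kN*s

132532 kN*s


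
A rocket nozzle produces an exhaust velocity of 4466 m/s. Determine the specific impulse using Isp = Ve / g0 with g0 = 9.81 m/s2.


Isp = Ve / g0 = 4466 / 9.81 = 455.2 s

455.2 s


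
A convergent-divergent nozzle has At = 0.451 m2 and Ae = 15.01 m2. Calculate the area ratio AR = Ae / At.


AR = 15.01 / 0.451 = 33.3

33.3


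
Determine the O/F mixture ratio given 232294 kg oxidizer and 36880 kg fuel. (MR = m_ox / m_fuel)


MR = 232294 / 36880 = 6.3

6.3


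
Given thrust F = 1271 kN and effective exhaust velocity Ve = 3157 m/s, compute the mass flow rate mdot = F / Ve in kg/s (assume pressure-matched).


mdot = F / Ve = 1271000 / 3157 = 402.6 kg/s

402.6 kg/s


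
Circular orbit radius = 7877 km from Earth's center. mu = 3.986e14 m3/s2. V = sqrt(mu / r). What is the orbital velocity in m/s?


V = sqrt(3.986e14 / 7877000) = 7114 m/s

7114 m/s


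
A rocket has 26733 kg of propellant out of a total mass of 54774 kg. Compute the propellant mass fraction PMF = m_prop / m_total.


PMF = 26733 / 54774 = 0.488

0.488


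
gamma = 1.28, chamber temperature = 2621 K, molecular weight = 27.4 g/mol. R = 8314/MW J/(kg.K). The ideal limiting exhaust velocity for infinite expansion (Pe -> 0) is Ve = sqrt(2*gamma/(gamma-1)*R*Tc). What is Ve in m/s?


R = 8314 / 27.4 = 303.43 J/(kg.K)
Ve = sqrt(2 * 1.28 / (1.28 - 1) * 303.43 * 2621) = 2697 m/s

2697 m/s


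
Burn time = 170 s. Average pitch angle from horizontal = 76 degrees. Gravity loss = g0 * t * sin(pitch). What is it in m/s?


GL = 9.81 * 170 * sin(76 deg) = 1618 m/s

1618 m/s


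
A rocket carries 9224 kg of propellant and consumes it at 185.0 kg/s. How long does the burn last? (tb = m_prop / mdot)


tb = 9224 / 185.0 = 49.9 s

49.9 s


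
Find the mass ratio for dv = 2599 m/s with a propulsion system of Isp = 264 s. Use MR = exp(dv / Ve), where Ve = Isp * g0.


Ve = 264 * 9.81 = 2589.84 m/s
MR = exp(2599 / 2589.84) = 2.728

2.728


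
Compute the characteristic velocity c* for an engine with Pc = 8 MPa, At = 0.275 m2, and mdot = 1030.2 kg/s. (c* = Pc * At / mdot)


c* = 8e6 * 0.275 / 1030.2 = 2136 m/s

2136 m/s


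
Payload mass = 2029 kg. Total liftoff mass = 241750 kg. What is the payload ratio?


PR = 2029 / 241750 = 0.0084

0.0084


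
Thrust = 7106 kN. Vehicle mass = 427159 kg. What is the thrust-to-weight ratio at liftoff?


TWR = 7106000 / (427159 * 9.81) = 1.7

1.7


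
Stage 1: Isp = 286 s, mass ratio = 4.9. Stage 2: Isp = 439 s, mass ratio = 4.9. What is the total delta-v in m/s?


dV1 = 286 * 9.81 * ln(4.9) = 4458.9 m/s
dV2 = 439 * 9.81 * ln(4.9) = 6844.2 m/s
Total dV = 4458.9 + 6844.2 = 11303.1 m/s ~ 11303 m/s

11303 m/s


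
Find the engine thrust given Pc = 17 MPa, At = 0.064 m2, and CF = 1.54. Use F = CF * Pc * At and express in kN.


F = 1.54 * 17e6 * 0.064 = 1.6755e+06 N = 1675.5 kN

1675.5 kN


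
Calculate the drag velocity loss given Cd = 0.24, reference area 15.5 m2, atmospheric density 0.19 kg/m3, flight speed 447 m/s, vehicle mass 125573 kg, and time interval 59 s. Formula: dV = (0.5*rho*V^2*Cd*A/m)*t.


D = 0.5 * 0.19 * 447^2 * 0.24 * 15.5 = 70612.5 N
a = 70612.5 / 125573 = 0.5623 m/s2
dV = 0.5623 * 59 = 33.2 m/s

33.2 m/s


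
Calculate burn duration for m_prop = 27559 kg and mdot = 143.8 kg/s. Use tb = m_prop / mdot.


tb = 27559 / 143.8 = 191.6 s

191.6 s


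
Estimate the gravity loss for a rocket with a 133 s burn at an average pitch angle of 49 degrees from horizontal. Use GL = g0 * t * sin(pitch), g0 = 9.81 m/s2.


GL = 9.81 * 133 * sin(49 deg) = 985 m/s

985 m/s


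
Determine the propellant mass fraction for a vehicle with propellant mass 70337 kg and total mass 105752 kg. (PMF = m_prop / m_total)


PMF = 70337 / 105752 = 0.665

0.665


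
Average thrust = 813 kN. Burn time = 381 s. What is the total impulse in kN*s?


It = 813 * 381 = 309753 kN*s

309753 kN*s


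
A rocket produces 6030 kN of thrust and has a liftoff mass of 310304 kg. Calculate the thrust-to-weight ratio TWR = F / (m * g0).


TWR = 6030000 / (310304 * 9.81) = 1.98

1.98


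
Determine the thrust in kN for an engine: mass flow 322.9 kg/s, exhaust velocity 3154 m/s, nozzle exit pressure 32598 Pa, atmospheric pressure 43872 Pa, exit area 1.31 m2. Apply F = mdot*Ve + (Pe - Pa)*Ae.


F = 322.9 * 3154 + (32598 - 43872) * 1.31 = 1.0037e+06 N = 1003.7 kN

1003.7 kN


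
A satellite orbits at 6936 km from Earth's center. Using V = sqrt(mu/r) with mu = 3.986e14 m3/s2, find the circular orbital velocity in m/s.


V = sqrt(3.986e14 / 6936000) = 7581 m/s

7581 m/s


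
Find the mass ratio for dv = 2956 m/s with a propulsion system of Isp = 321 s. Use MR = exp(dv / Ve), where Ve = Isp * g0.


Ve = 321 * 9.81 = 3149.01 m/s
MR = exp(2956 / 3149.01) = 2.557

2.557


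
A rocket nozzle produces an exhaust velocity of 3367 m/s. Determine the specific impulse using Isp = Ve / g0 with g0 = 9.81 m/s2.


Isp = Ve / g0 = 3367 / 9.81 = 343.2 s

343.2 s


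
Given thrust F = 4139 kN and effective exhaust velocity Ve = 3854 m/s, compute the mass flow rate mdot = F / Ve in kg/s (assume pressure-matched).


mdot = F / Ve = 4139000 / 3854 = 1073.9 kg/s

1073.9 kg/s


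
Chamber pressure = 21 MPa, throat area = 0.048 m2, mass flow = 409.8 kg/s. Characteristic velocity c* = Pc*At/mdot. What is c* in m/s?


c* = 21e6 * 0.048 / 409.8 = 2460 m/s

2460 m/s


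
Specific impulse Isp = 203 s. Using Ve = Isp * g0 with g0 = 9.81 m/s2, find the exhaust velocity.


Ve = Isp * g0 = 203 * 9.81 = 1991.4 m/s

1991.4 m/s


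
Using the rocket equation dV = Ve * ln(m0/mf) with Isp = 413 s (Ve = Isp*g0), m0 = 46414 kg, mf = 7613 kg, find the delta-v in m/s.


Ve = 413 * 9.81 = 4051.53 m/s
dV = 4051.53 * ln(46414/7613) = 7324 m/s

7324 m/s


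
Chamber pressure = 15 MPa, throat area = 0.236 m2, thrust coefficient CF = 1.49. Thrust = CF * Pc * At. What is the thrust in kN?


F = 1.49 * 15e6 * 0.236 = 5.2746e+06 N = 5274.6 kN

5274.6 kN


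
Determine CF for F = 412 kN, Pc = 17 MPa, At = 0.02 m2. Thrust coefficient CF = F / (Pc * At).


CF = 412000 / (17e6 * 0.02) = 1.21

1.21


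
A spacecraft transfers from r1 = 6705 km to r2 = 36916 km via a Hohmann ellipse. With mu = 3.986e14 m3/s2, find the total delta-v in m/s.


V1 = sqrt(mu/r1) = 7710.26 m/s
dV1 = V1*(sqrt(2*r2/(r1+r2)) - 1) = 2320.73 m/s
V2 = sqrt(mu/r2) = 3285.95 m/s
dV2 = V2*(1 - sqrt(2*r1/(r1+r2))) = 1464.04 m/s
Total dV = 3785 m/s

3785 m/s


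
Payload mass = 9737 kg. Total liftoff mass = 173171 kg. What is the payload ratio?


PR = 9737 / 173171 = 0.0562

0.0562


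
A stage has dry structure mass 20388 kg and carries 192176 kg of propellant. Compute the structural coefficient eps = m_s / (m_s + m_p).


eps = 20388 / (20388 + 192176) = 0.0959

0.0959


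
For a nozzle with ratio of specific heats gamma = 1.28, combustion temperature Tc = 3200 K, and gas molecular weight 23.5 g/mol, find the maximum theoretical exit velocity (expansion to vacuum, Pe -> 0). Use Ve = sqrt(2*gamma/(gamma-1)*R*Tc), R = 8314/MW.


R = 8314 / 23.5 = 353.79 J/(kg.K)
Ve = sqrt(2 * 1.28 / (1.28 - 1) * 353.79 * 3200) = 3217 m/s

3217 m/s


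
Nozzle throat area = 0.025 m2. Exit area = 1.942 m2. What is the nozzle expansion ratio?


AR = 1.942 / 0.025 = 77.7

77.7


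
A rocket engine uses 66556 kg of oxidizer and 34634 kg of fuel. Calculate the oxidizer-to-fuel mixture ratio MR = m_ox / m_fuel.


MR = 66556 / 34634 = 1.92

1.92


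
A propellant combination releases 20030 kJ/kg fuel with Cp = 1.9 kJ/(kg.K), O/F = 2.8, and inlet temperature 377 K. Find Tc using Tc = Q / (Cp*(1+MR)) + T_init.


Tc = 20030 / (1.9 * (1 + 2.8)) + 377 = 3151 K

3151 K


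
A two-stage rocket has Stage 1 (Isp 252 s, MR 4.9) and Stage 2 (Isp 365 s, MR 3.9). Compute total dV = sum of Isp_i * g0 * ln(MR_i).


dV1 = 252 * 9.81 * ln(4.9) = 3928.8 m/s
dV2 = 365 * 9.81 * ln(3.9) = 4873.2 m/s
Total dV = 3928.8 + 4873.2 = 8802.0 m/s ~ 8802 m/s

8802 m/s


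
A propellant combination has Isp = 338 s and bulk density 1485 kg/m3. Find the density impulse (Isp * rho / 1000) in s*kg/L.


rho*Isp = 338 * 1485 / 1000 = 502 s*kg/L

502 s*kg/L


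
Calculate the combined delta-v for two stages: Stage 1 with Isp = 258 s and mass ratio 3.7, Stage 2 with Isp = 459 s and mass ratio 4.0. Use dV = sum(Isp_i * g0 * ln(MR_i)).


dV1 = 258 * 9.81 * ln(3.7) = 3311.4 m/s
dV2 = 459 * 9.81 * ln(4.0) = 6242.2 m/s
Total dV = 3311.4 + 6242.2 = 9553.6 m/s ~ 9554 m/s

9554 m/s


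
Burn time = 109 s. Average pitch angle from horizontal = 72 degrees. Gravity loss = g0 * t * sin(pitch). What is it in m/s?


GL = 9.81 * 109 * sin(72 deg) = 1017 m/s

1017 m/s


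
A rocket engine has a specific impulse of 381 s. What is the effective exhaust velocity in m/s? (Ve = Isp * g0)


Ve = Isp * g0 = 381 * 9.81 = 3737.6 m/s

3737.6 m/s


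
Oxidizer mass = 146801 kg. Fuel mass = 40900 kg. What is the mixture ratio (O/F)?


MR = 146801 / 40900 = 3.59

3.59


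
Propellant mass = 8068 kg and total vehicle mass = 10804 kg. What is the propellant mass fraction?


PMF = 8068 / 10804 = 0.747

0.747


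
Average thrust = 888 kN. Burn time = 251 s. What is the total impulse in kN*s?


It = 888 * 251 = 222888 kN*s

222888 kN*s


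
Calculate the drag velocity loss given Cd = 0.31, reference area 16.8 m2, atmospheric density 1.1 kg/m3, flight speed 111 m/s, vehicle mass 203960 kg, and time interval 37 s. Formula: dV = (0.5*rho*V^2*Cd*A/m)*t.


D = 0.5 * 1.1 * 111^2 * 0.31 * 16.8 = 35292.27 N
a = 35292.27 / 203960 = 0.173 m/s2
dV = 0.173 * 37 = 6.4 m/s

6.4 m/s


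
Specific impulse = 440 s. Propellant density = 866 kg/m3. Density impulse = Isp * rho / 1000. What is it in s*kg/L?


rho*Isp = 440 * 866 / 1000 = 381 s*kg/L

381 s*kg/L


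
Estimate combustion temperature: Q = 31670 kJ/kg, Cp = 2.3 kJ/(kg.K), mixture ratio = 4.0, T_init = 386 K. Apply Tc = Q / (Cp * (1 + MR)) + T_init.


Tc = 31670 / (2.3 * (1 + 4.0)) + 386 = 3140 K

3140 K


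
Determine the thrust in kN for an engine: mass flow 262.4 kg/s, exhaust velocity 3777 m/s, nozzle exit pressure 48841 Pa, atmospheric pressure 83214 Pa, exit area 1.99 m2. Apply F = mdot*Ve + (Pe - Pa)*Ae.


F = 262.4 * 3777 + (48841 - 83214) * 1.99 = 922683.0 N = 922.7 kN

922.7 kN


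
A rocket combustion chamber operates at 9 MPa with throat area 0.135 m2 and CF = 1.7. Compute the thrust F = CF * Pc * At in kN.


F = 1.7 * 9e6 * 0.135 = 2.0655e+06 N = 2065.5 kN

2065.5 kN


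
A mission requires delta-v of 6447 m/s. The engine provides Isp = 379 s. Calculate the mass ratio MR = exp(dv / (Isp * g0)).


Ve = 379 * 9.81 = 3717.99 m/s
MR = exp(6447 / 3717.99) = 5.663

5.663


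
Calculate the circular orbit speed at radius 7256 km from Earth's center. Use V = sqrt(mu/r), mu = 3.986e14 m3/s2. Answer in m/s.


V = sqrt(3.986e14 / 7256000) = 7412 m/s

7412 m/s


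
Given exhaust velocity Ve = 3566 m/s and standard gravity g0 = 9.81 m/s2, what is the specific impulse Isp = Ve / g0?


Isp = Ve / g0 = 3566 / 9.81 = 363.5 s

363.5 s


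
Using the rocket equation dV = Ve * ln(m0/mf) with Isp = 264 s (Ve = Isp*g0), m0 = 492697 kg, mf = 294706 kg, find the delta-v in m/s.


Ve = 264 * 9.81 = 2589.84 m/s
dV = 2589.84 * ln(492697/294706) = 1331 m/s

1331 m/s


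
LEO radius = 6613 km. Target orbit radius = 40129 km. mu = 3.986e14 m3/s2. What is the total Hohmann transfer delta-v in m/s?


V1 = sqrt(mu/r1) = 7763.71 m/s
dV1 = V1*(sqrt(2*r2/(r1+r2)) - 1) = 2409.54 m/s
V2 = sqrt(mu/r2) = 3151.66 m/s
dV2 = V2*(1 - sqrt(2*r1/(r1+r2))) = 1475.17 m/s
Total dV = 3885 m/s

3885 m/s


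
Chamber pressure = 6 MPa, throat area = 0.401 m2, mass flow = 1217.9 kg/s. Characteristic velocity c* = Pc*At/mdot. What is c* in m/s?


c* = 6e6 * 0.401 / 1217.9 = 1976 m/s

1976 m/s


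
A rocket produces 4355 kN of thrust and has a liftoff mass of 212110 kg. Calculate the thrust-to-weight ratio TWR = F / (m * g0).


TWR = 4355000 / (212110 * 9.81) = 2.09

2.09


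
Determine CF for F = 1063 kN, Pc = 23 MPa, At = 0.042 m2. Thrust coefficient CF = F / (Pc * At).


CF = 1063000 / (23e6 * 0.042) = 1.1

1.1


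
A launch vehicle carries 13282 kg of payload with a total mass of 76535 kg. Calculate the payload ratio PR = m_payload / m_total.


PR = 13282 / 76535 = 0.1735

0.1735


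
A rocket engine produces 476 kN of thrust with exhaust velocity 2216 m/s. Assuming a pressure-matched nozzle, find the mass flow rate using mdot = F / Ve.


mdot = F / Ve = 476000 / 2216 = 214.8 kg/s

214.8 kg/s


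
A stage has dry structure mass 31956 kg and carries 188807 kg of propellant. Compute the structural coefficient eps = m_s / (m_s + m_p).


eps = 31956 / (31956 + 188807) = 0.1448

0.1448


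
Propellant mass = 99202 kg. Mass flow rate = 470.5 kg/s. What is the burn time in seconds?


tb = 99202 / 470.5 = 210.8 s

210.8 s


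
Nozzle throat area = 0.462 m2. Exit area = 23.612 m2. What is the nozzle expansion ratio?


AR = 23.612 / 0.462 = 51.1

51.1


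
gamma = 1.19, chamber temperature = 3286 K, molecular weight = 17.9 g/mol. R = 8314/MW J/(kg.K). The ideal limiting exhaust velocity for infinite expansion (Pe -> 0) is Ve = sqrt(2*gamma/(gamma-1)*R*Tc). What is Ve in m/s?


R = 8314 / 17.9 = 464.47 J/(kg.K)
Ve = sqrt(2 * 1.19 / (1.19 - 1) * 464.47 * 3286) = 4372 m/s

4372 m/s


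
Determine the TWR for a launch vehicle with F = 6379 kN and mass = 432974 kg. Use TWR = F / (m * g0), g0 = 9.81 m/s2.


TWR = 6379000 / (432974 * 9.81) = 1.5

1.5


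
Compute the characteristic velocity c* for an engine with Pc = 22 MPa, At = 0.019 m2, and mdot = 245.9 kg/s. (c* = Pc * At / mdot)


c* = 22e6 * 0.019 / 245.9 = 1700 m/s

1700 m/s


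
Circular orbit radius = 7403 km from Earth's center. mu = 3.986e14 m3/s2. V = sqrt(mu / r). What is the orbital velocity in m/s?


V = sqrt(3.986e14 / 7403000) = 7338 m/s

7338 m/s


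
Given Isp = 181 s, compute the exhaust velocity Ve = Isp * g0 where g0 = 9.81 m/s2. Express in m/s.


Ve = Isp * g0 = 181 * 9.81 = 1775.6 m/s

1775.6 m/s


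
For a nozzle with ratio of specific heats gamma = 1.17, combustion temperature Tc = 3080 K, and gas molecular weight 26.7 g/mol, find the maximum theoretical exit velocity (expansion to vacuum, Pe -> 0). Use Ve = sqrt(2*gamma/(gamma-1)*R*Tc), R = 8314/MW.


R = 8314 / 26.7 = 311.39 J/(kg.K)
Ve = sqrt(2 * 1.17 / (1.17 - 1) * 311.39 * 3080) = 3633 m/s

3633 m/s


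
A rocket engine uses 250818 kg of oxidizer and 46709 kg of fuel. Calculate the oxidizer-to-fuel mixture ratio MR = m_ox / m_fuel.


MR = 250818 / 46709 = 5.37

5.37


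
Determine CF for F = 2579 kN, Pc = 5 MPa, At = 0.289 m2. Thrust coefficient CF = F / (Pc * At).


CF = 2579000 / (5e6 * 0.289) = 1.78

1.78


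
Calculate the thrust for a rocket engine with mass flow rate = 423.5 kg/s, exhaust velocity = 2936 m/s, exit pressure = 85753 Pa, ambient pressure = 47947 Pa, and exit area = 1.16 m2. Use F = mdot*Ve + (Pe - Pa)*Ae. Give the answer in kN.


F = 423.5 * 2936 + (85753 - 47947) * 1.16 = 1.2873e+06 N = 1287.3 kN

1287.3 kN


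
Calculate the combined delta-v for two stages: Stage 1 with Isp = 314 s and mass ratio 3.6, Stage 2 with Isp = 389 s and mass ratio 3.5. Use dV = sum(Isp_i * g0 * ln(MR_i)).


dV1 = 314 * 9.81 * ln(3.6) = 3945.7 m/s
dV2 = 389 * 9.81 * ln(3.5) = 4780.7 m/s
Total dV = 3945.7 + 4780.7 = 8726.4 m/s ~ 8726 m/s

8726 m/s


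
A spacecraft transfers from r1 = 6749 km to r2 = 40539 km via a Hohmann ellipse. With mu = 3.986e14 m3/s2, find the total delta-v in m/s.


V1 = sqrt(mu/r1) = 7685.09 m/s
dV1 = V1*(sqrt(2*r2/(r1+r2)) - 1) = 2377.85 m/s
V2 = sqrt(mu/r2) = 3135.68 m/s
dV2 = V2*(1 - sqrt(2*r1/(r1+r2))) = 1460.39 m/s
Total dV = 3838 m/s

3838 m/s


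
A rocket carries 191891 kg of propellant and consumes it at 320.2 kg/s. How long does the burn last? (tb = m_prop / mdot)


tb = 191891 / 320.2 = 599.3 s

599.3 s


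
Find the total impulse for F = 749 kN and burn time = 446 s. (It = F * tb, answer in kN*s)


It = 749 * 446 = 334054 kN*s

334054 kN*s


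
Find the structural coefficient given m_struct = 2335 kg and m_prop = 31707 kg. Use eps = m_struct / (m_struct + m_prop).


eps = 2335 / (2335 + 31707) = 0.0686

0.0686


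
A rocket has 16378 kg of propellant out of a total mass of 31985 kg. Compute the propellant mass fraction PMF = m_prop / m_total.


PMF = 16378 / 31985 = 0.512

0.512
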